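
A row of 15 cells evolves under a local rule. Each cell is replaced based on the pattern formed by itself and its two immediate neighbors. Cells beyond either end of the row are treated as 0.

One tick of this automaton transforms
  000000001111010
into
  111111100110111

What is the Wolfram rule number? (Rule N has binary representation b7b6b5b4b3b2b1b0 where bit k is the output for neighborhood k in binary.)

181

position 9: 111 → 1  (bit 7 = 1)
position 11: 110 → 0  (bit 6 = 0)
position 12: 101 → 1  (bit 5 = 1)
position 14: 100 → 1  (bit 4 = 1)
position 8: 011 → 0  (bit 3 = 0)
position 13: 010 → 1  (bit 2 = 1)
position 7: 001 → 0  (bit 1 = 0)
position 0: 000 → 1  (bit 0 = 1)
bits b7..b0 = 10110101 = 181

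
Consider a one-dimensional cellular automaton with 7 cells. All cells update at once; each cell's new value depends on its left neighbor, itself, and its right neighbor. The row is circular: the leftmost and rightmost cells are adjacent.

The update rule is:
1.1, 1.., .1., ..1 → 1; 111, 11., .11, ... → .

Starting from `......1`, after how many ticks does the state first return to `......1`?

1....11
.1..1..
111111.
......1

4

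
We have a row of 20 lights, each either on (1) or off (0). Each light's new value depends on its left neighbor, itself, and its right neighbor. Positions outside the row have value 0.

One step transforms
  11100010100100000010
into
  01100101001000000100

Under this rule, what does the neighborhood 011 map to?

At position 0 the neighborhood is 011; the next row has 0 there.

0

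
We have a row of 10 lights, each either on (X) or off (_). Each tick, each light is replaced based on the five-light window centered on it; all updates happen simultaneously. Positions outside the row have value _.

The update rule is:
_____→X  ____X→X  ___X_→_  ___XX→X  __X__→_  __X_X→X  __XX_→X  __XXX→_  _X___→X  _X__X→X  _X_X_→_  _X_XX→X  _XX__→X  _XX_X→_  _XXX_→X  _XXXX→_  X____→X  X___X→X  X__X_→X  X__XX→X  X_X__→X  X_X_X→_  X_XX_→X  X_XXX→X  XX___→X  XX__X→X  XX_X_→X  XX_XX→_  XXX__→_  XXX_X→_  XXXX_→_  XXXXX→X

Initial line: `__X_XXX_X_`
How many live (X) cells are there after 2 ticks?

X_XXXX_XXX
XXX____XX_
count of X: 5

5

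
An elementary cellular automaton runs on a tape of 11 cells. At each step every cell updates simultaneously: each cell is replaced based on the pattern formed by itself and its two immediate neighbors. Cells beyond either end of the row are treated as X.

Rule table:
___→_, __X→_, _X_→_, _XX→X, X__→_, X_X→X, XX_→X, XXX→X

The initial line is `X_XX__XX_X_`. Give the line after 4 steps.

XXXX__XXXXX

step 1: XXXX__XXX_X
step 2: XXXX__XXXXX
step 3: XXXX__XXXXX  (fixed point — unchanged through step 4)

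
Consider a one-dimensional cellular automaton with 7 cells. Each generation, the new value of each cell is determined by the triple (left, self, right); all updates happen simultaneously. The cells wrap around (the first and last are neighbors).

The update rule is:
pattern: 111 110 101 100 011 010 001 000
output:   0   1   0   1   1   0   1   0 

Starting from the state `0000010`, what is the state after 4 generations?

0000101
1001000
0110101
0110000

0110000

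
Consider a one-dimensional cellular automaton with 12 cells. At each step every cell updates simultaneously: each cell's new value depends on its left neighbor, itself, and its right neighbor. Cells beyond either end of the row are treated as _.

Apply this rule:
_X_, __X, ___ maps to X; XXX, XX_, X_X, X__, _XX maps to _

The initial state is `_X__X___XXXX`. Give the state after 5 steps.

XXXXXXXXXX__

XX_XX_XX____
_________XXX
XXXXXXXXX___
__________XX
XXXXXXXXXX__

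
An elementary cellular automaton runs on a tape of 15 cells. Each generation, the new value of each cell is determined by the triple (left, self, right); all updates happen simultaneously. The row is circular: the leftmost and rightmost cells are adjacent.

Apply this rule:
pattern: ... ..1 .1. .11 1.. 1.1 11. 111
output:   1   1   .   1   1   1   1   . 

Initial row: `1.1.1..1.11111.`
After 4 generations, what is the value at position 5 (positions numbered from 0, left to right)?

1

.1.1.11.11...11
1.1.11111111111
11.11..........
111111111111111
position 5 holds 1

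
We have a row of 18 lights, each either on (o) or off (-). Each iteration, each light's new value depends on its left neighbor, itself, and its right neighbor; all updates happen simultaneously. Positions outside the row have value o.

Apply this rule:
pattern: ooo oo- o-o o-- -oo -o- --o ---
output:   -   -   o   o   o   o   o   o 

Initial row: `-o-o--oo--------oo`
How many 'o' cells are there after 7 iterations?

17

iteration 1: ooooooo-ooooooooo-
iteration 2: -------oo--------o
iteration 3: oooooooo-ooooooooo
iteration 4: --------oo--------
iteration 5: ooooooooo-oooooooo
iteration 6: ---------oo-------
iteration 7: oooooooooo-ooooooo
count of o: 17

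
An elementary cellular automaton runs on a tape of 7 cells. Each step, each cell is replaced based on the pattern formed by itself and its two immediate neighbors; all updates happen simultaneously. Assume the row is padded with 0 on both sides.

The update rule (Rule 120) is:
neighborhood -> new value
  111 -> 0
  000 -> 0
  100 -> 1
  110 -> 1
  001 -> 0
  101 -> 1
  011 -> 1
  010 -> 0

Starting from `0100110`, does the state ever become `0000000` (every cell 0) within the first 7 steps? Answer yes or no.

no

step 1: 0010111
step 2: 0001101
step 3: 0001110
step 4: 0001011
step 5: 0000111
step 6: 0000101
step 7: 0000010
step 7 is 0000010, still not uniform 0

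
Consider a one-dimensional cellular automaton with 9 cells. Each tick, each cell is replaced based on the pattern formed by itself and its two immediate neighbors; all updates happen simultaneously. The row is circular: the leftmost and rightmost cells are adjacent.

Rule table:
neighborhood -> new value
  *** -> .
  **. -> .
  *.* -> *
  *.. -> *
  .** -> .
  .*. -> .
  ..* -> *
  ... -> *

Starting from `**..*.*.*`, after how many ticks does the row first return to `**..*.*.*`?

2

..**.*.*.
**..*.*.*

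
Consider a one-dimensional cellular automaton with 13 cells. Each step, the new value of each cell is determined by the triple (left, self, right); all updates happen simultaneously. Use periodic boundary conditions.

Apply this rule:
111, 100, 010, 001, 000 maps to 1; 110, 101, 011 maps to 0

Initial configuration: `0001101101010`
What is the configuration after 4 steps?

1110000001011
1101111111001
1000111110110
1111011100000

1111011100000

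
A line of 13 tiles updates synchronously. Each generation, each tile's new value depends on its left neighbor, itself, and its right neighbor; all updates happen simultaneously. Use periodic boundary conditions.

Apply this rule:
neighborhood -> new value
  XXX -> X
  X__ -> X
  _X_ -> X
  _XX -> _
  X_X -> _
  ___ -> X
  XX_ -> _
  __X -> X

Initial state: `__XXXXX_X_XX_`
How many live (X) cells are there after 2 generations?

generation 1: XX_XXX__X___X
generation 2: X___X_XXXXXX_
count of X: 8

8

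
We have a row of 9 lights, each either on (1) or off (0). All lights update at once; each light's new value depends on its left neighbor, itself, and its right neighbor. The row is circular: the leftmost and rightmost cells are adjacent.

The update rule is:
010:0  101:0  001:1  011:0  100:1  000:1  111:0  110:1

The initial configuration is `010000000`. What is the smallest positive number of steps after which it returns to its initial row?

18

101111111
100000000
011111111
000000001
111111110
000000010
111111101
000000100
111111011
000001000
111110111
000010000
111101111
000100000
111011111
001000000
110111111
010000000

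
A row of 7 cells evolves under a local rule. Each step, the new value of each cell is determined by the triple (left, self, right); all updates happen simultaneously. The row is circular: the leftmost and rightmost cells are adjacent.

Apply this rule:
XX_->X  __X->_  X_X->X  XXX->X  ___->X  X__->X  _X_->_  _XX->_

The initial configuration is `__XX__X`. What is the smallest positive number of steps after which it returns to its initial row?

X__XX__
_X__XX_
__X__XX
X__X__X
XX__X__
_XX__X_
__XX__X

7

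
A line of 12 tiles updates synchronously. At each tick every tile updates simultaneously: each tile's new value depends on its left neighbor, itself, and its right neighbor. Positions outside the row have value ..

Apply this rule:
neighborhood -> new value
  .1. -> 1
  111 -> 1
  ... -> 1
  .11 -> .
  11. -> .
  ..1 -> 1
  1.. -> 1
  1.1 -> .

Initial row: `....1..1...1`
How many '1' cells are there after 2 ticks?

111111111111
.1111111111.
count of 1: 10

10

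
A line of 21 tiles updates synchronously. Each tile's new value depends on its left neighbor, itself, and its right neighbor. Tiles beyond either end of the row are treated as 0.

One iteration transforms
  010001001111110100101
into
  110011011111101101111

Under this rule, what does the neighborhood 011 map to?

1

At position 8 the neighborhood is 011; the next row has 1 there.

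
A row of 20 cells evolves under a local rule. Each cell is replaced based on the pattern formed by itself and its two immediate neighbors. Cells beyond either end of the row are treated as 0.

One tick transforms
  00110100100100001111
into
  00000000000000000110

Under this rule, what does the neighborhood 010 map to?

0

At position 5 the neighborhood is 010; the next row has 0 there.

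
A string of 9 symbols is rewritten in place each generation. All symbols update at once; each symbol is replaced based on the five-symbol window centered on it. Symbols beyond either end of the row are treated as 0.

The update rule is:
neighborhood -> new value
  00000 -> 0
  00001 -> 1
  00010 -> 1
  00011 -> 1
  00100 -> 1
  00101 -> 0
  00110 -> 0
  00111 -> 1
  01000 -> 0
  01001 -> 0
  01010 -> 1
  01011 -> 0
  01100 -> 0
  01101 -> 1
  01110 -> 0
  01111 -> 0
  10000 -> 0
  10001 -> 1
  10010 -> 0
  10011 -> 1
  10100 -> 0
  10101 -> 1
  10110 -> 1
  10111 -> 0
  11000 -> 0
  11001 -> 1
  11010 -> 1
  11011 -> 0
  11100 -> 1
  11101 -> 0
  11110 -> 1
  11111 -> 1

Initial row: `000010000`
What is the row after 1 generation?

001110000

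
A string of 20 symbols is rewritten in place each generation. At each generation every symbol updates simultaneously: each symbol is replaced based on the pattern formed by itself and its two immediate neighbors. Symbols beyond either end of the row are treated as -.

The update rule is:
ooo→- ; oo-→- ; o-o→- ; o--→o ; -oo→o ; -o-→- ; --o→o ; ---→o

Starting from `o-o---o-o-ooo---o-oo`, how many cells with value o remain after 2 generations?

---ooo----o--ooo--o-
oooo--oooo-ooo--oo-o
count of o: 14

14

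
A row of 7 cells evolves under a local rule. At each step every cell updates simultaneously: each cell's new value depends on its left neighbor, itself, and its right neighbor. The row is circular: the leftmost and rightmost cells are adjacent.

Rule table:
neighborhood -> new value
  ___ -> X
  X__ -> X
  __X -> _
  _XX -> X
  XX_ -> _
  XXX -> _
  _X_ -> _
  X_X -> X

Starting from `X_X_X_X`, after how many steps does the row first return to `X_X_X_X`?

7

_X_X_XX
X_X_XX_
_X_XX_X
X_XX_X_
_XX_X_X
XX_X_X_
X_X_X_X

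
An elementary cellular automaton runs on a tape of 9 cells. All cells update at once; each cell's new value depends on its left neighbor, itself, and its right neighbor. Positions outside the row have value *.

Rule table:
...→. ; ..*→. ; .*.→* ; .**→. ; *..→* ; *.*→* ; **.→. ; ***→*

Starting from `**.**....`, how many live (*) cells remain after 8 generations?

*.*..*...
.***.**..
*.*.*..*.
.*****.**
*.***.*.*
.*.*.***.
*****.*.*
****.***.
count of *: 7

7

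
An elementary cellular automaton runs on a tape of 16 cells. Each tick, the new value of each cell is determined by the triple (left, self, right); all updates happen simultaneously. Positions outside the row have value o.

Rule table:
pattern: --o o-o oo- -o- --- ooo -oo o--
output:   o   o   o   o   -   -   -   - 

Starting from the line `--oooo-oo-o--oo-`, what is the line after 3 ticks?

-o---oo-ooo-o-oo
oo--o-oo--oooo--
-o-ooo-o-o---o-o

-o-ooo-o-o---o-o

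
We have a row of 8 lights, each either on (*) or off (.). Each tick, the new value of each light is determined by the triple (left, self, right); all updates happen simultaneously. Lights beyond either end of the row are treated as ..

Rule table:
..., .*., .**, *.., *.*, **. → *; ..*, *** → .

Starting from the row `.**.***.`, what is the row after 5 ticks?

.*...***

tick 1: .****.**
tick 2: .*..****
tick 3: .**.*..*
tick 4: .*****.*
tick 5: .*...***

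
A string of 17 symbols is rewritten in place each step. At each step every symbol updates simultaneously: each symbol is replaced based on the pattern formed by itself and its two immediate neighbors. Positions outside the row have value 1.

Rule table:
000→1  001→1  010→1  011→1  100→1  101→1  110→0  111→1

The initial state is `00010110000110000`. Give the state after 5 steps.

step 1: 11111101111101111
step 2: 11111011111011111
step 3: 11110111110111111
step 4: 11101111101111111
step 5: 11011111011111111

11011111011111111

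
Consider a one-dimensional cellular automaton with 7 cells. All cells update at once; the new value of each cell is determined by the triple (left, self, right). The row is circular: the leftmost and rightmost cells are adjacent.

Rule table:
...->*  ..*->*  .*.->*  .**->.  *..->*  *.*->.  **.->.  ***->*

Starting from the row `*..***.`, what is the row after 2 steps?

***.*..
.*..***

.*..***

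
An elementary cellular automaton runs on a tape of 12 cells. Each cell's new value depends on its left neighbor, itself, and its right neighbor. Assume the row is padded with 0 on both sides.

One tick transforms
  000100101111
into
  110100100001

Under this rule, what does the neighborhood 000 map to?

At position 0 the neighborhood is 000; the next row has 1 there.

1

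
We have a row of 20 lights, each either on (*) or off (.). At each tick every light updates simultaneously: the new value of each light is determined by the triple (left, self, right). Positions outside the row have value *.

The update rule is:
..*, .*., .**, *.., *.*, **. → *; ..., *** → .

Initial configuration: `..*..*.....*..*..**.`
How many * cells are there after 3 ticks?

9

tick 1: *******...**********
tick 2: ......**.**.........
tick 3: *....*******.......*
count of *: 9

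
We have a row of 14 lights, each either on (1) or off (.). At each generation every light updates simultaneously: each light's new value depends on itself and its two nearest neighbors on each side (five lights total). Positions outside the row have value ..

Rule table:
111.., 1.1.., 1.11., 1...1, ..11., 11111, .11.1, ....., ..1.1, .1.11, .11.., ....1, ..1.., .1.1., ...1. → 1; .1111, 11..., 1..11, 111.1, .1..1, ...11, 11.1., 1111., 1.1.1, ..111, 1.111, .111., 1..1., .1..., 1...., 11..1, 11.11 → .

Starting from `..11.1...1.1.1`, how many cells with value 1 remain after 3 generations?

6

generation 1: 1.11.1.1111.11
generation 2: 1111..1.....11
generation 3: ...1..1..11.11
count of 1: 6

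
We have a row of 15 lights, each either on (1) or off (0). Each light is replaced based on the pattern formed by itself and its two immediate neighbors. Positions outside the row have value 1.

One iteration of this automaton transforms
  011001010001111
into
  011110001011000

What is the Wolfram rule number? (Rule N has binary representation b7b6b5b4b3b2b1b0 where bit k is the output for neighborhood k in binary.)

90

position 12: 111 → 0  (bit 7 = 0)
position 2: 110 → 1  (bit 6 = 1)
position 0: 101 → 0  (bit 5 = 0)
position 3: 100 → 1  (bit 4 = 1)
position 1: 011 → 1  (bit 3 = 1)
position 5: 010 → 0  (bit 2 = 0)
position 4: 001 → 1  (bit 1 = 1)
position 9: 000 → 0  (bit 0 = 0)
bits b7..b0 = 01011010 = 90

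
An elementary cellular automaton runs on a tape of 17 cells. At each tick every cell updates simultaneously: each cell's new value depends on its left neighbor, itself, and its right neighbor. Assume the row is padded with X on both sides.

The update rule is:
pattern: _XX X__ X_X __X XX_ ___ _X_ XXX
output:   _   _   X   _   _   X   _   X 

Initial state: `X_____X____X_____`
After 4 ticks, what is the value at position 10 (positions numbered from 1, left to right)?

_

tick 1: __XXX___XX___XXX_
tick 2: ___X__X____X__X_X
tick 3: _X______XX_____X_
tick 4: X__XXXX____XXX__X
position 10 holds _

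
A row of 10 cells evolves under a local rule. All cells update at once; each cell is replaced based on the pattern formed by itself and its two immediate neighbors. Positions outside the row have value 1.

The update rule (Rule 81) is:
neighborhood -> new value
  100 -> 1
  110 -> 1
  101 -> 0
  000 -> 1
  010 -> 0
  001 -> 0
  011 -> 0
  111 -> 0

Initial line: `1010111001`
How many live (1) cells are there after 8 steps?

5

1000001100
1111100110
0000110010
1110011000
0011001110
1001100010
1100111000
0110001110
count of 1: 5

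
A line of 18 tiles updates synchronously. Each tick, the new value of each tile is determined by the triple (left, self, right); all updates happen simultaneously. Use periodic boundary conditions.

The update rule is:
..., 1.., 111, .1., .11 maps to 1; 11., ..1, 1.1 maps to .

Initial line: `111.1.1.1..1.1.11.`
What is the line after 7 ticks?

11..1.1.11.1.1.1..
1.1.1.1.1..1.1.11.
1.1.1.1.11.1.1.1..
1.1.1.1.1..1.1.11.  (repeats tick 2; period 2)
tick 7: 1.1.1.1.11.1.1.1..

1.1.1.1.11.1.1.1..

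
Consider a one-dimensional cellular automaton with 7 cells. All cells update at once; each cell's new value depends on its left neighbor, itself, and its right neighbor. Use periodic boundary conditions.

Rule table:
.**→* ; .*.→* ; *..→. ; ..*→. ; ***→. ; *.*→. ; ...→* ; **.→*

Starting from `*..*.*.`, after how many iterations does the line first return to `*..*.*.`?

1

*..*.*.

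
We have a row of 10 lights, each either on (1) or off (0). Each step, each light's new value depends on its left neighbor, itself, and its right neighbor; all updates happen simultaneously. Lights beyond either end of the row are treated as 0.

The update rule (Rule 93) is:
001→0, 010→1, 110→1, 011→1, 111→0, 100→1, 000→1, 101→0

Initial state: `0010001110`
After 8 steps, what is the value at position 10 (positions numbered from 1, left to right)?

1011101011
1010101011
1010101011  (fixed point — unchanged through step 8)
position 10 holds 1

1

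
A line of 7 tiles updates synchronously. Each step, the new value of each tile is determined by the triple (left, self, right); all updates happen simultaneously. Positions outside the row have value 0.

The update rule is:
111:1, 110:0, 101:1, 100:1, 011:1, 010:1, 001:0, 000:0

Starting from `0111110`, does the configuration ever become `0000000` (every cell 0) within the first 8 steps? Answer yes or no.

no

0111101
0111011
0110110
0101101
0111011  (repeats step 2; period 3)
step 8: 0111011
step 8 is 0111011, still not uniform 0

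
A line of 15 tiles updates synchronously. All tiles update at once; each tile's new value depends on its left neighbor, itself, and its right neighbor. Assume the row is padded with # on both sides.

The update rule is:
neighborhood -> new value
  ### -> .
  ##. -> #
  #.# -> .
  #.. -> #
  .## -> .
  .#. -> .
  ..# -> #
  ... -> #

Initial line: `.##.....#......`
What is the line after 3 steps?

.######.#######

..######.######
##.....#.......
.######.#######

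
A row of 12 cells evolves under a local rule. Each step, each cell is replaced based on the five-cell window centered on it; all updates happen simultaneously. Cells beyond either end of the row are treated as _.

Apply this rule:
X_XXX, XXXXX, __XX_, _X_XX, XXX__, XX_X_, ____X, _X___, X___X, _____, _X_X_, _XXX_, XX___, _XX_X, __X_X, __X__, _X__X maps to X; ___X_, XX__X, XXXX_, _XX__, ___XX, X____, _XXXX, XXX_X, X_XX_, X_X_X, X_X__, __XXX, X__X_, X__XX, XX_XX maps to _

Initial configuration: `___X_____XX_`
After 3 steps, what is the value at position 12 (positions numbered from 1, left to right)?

step 1: XX_XX_XX_X_X
step 2: XX__X__XX_X_
step 3: X___XX_XXX_X
position 12 holds X

X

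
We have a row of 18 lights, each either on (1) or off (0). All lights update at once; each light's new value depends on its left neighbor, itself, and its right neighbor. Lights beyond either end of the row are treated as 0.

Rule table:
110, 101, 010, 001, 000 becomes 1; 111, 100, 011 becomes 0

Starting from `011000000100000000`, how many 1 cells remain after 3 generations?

12

generation 1: 101011111101111111
generation 2: 111100000110000001
generation 3: 000101111010111111
count of 1: 12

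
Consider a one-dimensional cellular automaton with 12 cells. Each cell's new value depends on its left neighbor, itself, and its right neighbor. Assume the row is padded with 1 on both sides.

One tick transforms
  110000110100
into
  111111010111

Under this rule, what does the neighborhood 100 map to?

1

At position 2 the neighborhood is 100; the next row has 1 there.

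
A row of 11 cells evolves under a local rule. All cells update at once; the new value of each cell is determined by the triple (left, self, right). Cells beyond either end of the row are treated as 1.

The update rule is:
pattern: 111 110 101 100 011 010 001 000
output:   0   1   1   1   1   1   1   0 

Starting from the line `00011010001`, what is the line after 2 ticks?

10111111011
11100001110

11100001110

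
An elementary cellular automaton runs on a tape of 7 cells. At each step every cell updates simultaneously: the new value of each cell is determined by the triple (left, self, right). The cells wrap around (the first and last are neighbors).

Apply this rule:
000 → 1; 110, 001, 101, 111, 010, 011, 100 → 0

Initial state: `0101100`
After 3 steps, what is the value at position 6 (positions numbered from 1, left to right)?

0000001
0111100
0000001
position 6 holds 0

0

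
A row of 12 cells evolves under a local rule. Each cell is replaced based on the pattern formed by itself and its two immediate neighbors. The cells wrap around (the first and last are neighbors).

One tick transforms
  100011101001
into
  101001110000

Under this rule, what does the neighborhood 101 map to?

1

At position 7 the neighborhood is 101; the next row has 1 there.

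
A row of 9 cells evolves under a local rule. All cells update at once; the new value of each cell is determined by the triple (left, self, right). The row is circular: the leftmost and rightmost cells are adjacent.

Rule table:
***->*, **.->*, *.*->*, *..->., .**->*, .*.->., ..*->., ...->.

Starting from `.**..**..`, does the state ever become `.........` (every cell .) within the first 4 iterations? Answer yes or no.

.**..**..  (fixed point — unchanged through iteration 4)
iteration 4 is .**..**.., still not uniform .

no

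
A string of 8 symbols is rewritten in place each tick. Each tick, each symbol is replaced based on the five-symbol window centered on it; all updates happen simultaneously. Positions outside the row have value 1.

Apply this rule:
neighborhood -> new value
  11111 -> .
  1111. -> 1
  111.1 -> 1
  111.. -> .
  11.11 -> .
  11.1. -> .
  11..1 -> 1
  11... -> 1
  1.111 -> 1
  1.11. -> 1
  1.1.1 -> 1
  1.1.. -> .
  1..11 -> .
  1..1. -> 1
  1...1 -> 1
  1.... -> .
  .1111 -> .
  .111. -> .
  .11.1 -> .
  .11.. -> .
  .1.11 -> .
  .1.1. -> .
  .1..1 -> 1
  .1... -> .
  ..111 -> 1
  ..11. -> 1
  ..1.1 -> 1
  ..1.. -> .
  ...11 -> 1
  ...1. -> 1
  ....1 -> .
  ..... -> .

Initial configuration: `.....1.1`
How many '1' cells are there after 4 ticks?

1...11.1
.1111..1
.1.1.1.1
.1.1.1.1
count of 1: 4

4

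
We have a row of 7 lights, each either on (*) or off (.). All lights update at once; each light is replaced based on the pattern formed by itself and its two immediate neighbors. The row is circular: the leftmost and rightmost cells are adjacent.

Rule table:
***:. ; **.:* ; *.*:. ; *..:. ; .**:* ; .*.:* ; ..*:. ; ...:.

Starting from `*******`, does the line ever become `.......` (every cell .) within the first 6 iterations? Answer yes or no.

.......
all cells are . at iteration 1

yes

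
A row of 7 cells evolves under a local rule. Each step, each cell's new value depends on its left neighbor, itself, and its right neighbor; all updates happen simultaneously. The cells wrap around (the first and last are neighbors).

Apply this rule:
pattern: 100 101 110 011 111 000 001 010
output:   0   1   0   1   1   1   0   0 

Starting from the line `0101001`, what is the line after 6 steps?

1000011

1010000
0100110
0000100
1110001
1100101
1000011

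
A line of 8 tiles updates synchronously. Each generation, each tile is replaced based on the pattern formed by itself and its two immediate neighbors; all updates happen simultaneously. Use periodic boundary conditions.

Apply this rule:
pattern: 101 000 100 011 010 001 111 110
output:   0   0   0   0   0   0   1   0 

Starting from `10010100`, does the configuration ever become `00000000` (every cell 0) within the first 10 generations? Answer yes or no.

yes

00000000
all cells are 0 at generation 1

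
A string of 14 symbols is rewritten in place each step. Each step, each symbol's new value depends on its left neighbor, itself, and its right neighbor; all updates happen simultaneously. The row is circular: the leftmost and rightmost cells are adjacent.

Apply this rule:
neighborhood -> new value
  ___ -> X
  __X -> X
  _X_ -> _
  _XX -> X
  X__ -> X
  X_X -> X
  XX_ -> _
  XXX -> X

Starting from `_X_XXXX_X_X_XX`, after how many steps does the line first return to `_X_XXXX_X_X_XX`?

X_XXXX_X_X_XX_
_XXXX_X_X_XX_X
XXXX_X_X_XX_X_
XXX_X_X_XX_X_X
XX_X_X_XX_X_XX
X_X_X_XX_X_XXX
_X_X_XX_X_XXXX
X_X_XX_X_XXXX_
_X_XX_X_XXXX_X
X_XX_X_XXXX_X_
_XX_X_XXXX_X_X
XX_X_XXXX_X_X_
X_X_XXXX_X_X_X
_X_XXXX_X_X_XX

14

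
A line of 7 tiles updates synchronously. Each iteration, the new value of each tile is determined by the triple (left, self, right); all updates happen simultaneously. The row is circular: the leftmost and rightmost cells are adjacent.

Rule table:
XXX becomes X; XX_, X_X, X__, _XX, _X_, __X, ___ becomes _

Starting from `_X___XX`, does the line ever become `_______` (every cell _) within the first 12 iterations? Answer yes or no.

yes

_______
all cells are _ at iteration 1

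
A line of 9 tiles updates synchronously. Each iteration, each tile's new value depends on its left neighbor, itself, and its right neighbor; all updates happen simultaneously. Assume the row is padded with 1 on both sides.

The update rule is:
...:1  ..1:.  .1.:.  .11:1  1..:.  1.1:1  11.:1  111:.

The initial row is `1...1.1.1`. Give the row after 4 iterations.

1.11111..

iteration 1: 1.1..1.11
iteration 2: 11....11.
iteration 3: .1.11.111
iteration 4: 1.11111..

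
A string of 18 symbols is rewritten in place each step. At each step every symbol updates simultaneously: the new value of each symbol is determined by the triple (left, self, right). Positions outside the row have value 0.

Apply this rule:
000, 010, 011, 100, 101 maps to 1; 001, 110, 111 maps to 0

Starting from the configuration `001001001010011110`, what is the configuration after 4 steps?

110101101101111010

101101101111010001
111011011000111101
100110110110100011
110101101101111010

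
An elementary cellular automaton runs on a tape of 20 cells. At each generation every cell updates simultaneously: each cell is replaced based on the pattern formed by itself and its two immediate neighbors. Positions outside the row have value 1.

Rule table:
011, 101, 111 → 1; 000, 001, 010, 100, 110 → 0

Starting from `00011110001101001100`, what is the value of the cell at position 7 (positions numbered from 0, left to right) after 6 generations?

00011100001010001000
00011000000100000000
00010000000000000000
00000000000000000000
00000000000000000000  (fixed point — unchanged through generation 6)
position 7 holds 0

0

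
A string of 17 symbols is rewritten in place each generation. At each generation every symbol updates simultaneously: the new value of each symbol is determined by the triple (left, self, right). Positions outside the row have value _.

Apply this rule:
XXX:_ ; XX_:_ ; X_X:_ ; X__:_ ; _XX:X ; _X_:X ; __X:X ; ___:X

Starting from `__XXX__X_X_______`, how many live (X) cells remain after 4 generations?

7

XXX___XX_X_XXXXXX
X___XXX__X_X_____
X_XXX___XX_X_XXXX
X_X___XXX__X_X___
count of X: 7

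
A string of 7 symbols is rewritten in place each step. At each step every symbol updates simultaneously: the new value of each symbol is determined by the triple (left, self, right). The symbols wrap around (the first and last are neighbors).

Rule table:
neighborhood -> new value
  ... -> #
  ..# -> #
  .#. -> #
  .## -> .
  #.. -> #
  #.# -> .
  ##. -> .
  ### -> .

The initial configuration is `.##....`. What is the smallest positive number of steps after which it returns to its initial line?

#..####
.##....

2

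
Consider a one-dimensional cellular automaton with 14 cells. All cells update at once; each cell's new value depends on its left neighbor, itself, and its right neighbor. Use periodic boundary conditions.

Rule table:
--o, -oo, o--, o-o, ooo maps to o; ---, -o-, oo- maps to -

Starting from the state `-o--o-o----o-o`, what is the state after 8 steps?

o-oo-o-o--o-o-
-oo-o-o-oo-o-o
oo-o-o-oo-o-o-
o-o-o-oo-o-o-o
-o-o-oo-o-o-oo
o-o-oo-o-o-oo-
-o-oo-o-o-oo-o
o-oo-o-o-oo-o-

o-oo-o-o-oo-o-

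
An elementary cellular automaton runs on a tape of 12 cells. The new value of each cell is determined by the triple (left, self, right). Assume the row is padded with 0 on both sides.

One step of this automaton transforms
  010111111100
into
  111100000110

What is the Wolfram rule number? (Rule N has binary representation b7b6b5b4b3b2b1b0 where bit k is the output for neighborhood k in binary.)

position 4: 111 → 0  (bit 7 = 0)
position 9: 110 → 1  (bit 6 = 1)
position 2: 101 → 1  (bit 5 = 1)
position 10: 100 → 1  (bit 4 = 1)
position 3: 011 → 1  (bit 3 = 1)
position 1: 010 → 1  (bit 2 = 1)
position 0: 001 → 1  (bit 1 = 1)
position 11: 000 → 0  (bit 0 = 0)
bits b7..b0 = 01111110 = 126

126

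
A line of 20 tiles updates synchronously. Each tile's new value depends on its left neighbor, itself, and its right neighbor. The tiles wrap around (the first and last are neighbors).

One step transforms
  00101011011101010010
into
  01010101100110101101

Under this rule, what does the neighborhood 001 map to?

1

At position 1 the neighborhood is 001; the next row has 1 there.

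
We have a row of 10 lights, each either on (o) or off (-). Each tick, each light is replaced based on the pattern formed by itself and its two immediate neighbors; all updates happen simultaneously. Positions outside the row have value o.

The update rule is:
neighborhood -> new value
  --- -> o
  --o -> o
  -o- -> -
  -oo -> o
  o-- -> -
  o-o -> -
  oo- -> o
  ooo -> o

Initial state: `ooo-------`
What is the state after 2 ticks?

ooo-oooooo
ooo-oooooo

ooo-oooooo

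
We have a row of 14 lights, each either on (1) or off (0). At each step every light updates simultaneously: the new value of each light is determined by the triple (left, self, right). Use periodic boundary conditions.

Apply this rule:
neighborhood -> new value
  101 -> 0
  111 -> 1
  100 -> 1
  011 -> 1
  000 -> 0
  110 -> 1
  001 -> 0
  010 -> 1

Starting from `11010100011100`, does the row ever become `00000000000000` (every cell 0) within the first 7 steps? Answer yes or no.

11010110011110
11010111011110
11010111011110  (fixed point — unchanged through step 7)
step 7 is 11010111011110, still not uniform 0

no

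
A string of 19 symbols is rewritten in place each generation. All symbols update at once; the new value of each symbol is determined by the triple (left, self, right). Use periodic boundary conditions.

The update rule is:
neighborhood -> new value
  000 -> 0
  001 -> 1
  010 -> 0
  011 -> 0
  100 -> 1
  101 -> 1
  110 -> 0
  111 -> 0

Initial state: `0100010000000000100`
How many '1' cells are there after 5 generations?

10

1010101000000001010
0101010100000010101
1010101010000101010
0101010101001010101
1010101010110101010
count of 1: 10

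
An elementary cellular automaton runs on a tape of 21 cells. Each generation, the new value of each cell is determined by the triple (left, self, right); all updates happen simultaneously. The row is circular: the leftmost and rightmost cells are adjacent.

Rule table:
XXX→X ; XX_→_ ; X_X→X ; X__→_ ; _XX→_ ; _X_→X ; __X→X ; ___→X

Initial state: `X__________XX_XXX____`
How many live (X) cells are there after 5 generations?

X_XXXXXXXXX__X_X__XXX
_X_XXXXXXX__XXXX_X_XX
XXX_XXXXX__X_XX_XXX__
_X_X_XXX__XXX__X_X__X
XXXXX_X__X_X__XXXX_XX
count of X: 14

14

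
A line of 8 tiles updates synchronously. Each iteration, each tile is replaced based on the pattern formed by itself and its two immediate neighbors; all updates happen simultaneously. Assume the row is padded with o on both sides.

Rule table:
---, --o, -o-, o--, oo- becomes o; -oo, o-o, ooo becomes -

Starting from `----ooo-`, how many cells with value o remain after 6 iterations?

6

oooo--o-
---oooo-
ooo---o-
--ooooo-
oo----o-
-oooooo-
count of o: 6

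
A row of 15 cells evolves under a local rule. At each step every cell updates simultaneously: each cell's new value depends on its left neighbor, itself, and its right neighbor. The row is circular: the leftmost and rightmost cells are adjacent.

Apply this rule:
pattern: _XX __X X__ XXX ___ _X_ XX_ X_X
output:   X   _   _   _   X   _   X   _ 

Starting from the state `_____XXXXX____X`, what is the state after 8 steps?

_X_X_X_X___XX__

step 1: _XXX_X___X_XX__
step 2: _X_X___X___XX_X
step 3: _____X___X_XX__
step 4: XXXX___X___XX_X
step 5: ___X_X___X_XX_X
step 6: _X_____X___XX__
step 7: ___XXX___X_XX_X
step 8: _X_X_X_X___XX__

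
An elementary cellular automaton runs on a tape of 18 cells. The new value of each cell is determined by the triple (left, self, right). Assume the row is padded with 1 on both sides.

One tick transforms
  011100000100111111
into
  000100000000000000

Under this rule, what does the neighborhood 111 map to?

At position 2 the neighborhood is 111; the next row has 0 there.

0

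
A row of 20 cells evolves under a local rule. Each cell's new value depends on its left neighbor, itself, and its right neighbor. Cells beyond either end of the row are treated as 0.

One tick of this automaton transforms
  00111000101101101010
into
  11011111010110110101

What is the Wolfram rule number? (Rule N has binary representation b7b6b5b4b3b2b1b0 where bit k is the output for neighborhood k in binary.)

243

position 3: 111 → 1  (bit 7 = 1)
position 4: 110 → 1  (bit 6 = 1)
position 9: 101 → 1  (bit 5 = 1)
position 5: 100 → 1  (bit 4 = 1)
position 2: 011 → 0  (bit 3 = 0)
position 8: 010 → 0  (bit 2 = 0)
position 1: 001 → 1  (bit 1 = 1)
position 0: 000 → 1  (bit 0 = 1)
bits b7..b0 = 11110011 = 243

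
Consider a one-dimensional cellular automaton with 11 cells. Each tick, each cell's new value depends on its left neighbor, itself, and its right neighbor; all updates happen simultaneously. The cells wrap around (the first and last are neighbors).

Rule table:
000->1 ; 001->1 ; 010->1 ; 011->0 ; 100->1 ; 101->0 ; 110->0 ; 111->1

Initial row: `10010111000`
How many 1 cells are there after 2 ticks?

8

11110010111
11101110011
count of 1: 8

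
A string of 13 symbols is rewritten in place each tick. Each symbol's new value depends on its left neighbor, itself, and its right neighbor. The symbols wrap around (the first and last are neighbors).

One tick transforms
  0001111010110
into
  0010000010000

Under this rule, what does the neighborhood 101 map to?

0

At position 7 the neighborhood is 101; the next row has 0 there.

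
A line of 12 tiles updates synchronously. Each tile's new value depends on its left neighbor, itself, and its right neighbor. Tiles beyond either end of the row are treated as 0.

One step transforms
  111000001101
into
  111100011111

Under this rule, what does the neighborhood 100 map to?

1

At position 3 the neighborhood is 100; the next row has 1 there.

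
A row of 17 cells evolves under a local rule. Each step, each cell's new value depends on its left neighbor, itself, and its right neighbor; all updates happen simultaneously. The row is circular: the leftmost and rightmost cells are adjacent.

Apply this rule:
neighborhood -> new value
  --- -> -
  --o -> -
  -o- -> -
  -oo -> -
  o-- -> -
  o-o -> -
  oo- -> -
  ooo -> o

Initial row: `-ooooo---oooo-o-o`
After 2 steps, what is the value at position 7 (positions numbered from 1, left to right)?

-

step 1: --ooo-----oo-----
step 2: ---o-------------
position 7 holds -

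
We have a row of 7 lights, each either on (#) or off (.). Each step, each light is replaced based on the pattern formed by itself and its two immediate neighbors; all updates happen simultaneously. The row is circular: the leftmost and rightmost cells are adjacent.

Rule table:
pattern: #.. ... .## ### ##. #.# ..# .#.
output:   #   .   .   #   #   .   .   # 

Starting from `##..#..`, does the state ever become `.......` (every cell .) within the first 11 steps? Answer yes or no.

no

.##.##.
..#..##
#.##..#
#..##..
##..##.
.##..#.
..##.##
#..#..#
##.##..
.#..##.
.##..##
step 11 is .##..##, still not uniform .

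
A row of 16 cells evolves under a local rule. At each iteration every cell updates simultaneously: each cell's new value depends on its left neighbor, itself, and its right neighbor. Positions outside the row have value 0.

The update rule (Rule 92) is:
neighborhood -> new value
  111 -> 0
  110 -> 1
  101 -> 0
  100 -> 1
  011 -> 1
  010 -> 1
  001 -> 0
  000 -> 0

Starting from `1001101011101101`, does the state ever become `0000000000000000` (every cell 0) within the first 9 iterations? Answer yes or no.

1101101010101101
1101101010101101  (fixed point — unchanged through iteration 9)
iteration 9 is 1101101010101101, still not uniform 0

no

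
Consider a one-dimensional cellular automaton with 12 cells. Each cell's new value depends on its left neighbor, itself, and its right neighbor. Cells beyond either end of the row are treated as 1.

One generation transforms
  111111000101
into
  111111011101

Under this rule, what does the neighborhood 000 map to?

At position 7 the neighborhood is 000; the next row has 1 there.

1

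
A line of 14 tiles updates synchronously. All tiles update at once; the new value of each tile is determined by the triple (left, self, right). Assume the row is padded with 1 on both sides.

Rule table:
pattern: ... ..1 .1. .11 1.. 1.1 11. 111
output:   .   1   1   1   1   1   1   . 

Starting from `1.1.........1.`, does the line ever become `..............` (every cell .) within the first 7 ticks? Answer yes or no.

no

1111.......111
...11.....11..
1.1111...11111
111..11.11....
..111111111..1
111.......1111
..11.....11...
tick 7 is ..11.....11..., still not uniform .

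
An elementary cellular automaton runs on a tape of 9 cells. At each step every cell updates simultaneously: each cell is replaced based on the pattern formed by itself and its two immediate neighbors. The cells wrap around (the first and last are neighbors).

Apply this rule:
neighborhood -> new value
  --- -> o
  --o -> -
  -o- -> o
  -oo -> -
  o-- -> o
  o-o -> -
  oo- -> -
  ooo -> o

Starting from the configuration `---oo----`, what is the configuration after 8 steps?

o-------o

oo---oooo
o-oo--ooo
----o--oo
ooo-oo---
-o----oo-
-oooo---o
--oo-oo-o
o-------o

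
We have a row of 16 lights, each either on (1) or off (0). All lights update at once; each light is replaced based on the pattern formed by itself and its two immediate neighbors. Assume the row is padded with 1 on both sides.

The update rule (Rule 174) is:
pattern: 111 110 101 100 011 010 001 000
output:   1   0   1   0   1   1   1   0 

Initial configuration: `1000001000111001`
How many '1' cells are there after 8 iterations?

12

0000011001110011
0000110011100111
0001100111001111
0011001110011111
0110011100111111
1100111001111111
1001110011111111
0011100111111111
count of 1: 12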